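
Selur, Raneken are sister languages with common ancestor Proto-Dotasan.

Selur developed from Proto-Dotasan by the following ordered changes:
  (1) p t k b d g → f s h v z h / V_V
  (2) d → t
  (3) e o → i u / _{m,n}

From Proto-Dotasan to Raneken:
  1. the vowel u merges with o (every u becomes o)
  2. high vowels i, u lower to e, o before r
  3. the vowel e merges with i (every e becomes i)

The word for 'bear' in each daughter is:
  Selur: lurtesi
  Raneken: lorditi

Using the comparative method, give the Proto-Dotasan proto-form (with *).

*lurdeti

Position 2: Selur has u, Raneken has o. Taking the neighbouring segments as reconstructed: Selur u can only go back to *u; Raneken o could go back to *o or *u — the one source consistent with every daughter is *u.
Position 5: Selur has e, Raneken has i. Selur preserves e here (none of its changes turn any other segment into e), so the proto-segment is *e.
Position 4: Selur has t, Raneken has d. Raneken preserves d here (none of its changes turn any other segment into d), so the proto-segment is *d.
Verify the candidate proto-form against each daughter:
Selur: *lurdeti > lurdesi > lurtesi  (by intervocalic lenition, unconditioned shift)
Raneken: *lurdeti > lordeti > lorditi  (by vowel merger, vowel merger)
Only *lurdeti yields all of Selur lurtesi, Raneken lorditi.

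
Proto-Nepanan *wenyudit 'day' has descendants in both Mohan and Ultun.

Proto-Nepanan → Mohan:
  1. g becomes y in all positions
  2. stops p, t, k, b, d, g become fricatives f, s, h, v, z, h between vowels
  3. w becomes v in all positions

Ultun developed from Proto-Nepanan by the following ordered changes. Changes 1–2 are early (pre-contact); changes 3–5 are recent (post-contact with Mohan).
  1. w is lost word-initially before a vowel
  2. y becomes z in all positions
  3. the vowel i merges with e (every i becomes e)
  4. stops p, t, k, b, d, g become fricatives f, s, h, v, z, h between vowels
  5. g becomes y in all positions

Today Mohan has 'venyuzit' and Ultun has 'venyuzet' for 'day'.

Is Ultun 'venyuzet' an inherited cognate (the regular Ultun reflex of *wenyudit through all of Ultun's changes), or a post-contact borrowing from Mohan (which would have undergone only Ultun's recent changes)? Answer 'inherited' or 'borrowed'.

borrowed

If inherited, *wenyudit would pass through all of Ultun's changes:
Ultun: *wenyudit
  wenyudit → enyudit   [glide loss]
  enyudit → enzudit   [unconditioned shift]
  enzudit → enzudet   [vowel merger]
  enzudet → enzuzet   [intervocalic lenition]
  enzuzet (rule 5 does not apply)
  giving Ultun enzuzet.
If borrowed from Mohan 'venyuzit' after the early changes, it would undergo only the recent ones:
  rule 3 (vowel merger): venyuzit → venyuzet
  rule 4 (intervocalic lenition): no change (venyuzet)
  rule 5 (unconditioned shift): no change (venyuzet)
  ⇒ as a loan: venyuzet
Ultun 'venyuzet' matches the loan outcome 'venyuzet', not the inherited 'enzuzet' — it skipped the early Ultun changes, so it was borrowed from Mohan.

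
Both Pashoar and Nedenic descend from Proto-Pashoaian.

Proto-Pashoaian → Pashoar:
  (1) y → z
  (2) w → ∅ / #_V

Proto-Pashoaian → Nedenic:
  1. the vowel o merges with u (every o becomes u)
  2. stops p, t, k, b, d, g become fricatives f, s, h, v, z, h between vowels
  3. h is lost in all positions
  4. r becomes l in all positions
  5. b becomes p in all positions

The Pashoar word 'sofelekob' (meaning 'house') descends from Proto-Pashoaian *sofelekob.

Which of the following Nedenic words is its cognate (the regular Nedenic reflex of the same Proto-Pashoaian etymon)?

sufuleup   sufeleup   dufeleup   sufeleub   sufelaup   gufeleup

Nedenic: *sofelekob > sufelekub > sufelehub > sufeleub > sufeleup  (by vowel merger, intervocalic lenition, h-loss, unconditioned shift)
The other candidates each miss or misapply at least one Nedenic change.

sufeleup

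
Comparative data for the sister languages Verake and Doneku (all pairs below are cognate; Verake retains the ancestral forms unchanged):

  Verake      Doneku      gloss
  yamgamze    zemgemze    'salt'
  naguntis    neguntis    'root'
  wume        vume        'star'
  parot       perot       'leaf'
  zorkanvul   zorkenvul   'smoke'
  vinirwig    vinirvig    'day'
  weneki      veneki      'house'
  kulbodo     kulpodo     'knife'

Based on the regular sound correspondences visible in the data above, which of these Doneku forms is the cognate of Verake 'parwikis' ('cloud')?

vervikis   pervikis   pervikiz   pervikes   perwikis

parot ~ perot — Verake a corresponds to Doneku e after a consonant, before r.
vinirwig ~ vinirvig — Verake w corresponds to Doneku v after a consonant, before a front vowel.
Applying these to Verake 'parwikis':
  parwikis → perwikis   (a→e after a consonant, before r)
  perwikis → pervikis   (w→v after a consonant, before a front vowel)
So the Doneku cognate is 'pervikis'.

pervikis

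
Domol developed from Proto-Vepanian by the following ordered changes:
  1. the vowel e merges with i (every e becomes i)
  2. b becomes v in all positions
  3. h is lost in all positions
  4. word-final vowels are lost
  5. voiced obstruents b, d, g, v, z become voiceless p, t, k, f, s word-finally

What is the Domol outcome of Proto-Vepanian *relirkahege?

rilirkaik

Domol: *relirkahege > rilirkahigi > rilirkaigi > rilirkaig > rilirkaik  (by vowel merger, h-loss, apocope, final devoicing)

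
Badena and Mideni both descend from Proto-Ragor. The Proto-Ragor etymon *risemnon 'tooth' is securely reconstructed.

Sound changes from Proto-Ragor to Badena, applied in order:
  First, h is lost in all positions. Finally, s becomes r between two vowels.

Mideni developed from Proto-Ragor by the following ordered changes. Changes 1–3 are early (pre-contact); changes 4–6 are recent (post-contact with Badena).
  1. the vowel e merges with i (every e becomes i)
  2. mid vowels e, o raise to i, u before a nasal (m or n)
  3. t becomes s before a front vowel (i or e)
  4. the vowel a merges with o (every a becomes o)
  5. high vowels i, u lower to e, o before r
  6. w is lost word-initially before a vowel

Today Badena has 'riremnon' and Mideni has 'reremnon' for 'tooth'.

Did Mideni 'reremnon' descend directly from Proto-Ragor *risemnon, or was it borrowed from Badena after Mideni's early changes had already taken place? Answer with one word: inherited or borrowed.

If inherited, *risemnon would pass through all of Mideni's changes:
Mideni: *risemnon > risimnon > risimnun  (by vowel merger, pre-nasal raising)
If borrowed from Badena 'riremnon' after the early changes, it would undergo only the recent ones:
  rule 4 (vowel merger): no change (riremnon)
  rule 5 (pre-rhotic lowering): riremnon → reremnon
  rule 6 (glide loss): no change (reremnon)
  ⇒ as a loan: reremnon
Mideni 'reremnon' matches the loan outcome 'reremnon', not the inherited 'risimnun' — it skipped the early Mideni changes, so it was borrowed from Badena.

borrowed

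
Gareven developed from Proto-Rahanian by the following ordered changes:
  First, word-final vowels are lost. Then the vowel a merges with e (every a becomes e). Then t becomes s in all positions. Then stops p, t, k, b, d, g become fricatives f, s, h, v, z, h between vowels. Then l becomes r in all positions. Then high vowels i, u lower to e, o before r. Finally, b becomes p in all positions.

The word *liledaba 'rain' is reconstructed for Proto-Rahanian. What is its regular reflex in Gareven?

rerezep

Gareven: *liledaba
  liledaba → liledab   [apocope]
  liledab → liledeb   [vowel merger]
  liledeb (rule 3 does not apply)
  liledeb → lilezeb   [intervocalic lenition]
  lilezeb → rirezeb   [unconditioned shift]
  rirezeb → rerezeb   [pre-rhotic lowering]
  rerezeb → rerezep   [unconditioned shift]
  giving Gareven rerezep.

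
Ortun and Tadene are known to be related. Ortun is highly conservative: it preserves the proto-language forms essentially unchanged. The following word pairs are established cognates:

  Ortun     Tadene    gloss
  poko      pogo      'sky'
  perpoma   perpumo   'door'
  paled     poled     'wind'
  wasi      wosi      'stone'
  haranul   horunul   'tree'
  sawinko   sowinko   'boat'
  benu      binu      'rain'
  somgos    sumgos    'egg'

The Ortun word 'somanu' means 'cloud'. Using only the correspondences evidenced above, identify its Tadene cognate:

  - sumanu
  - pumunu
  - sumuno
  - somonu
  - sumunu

sumunu

perpoma ~ perpumo, somgos ~ sumgos — Ortun o corresponds to Tadene u after a consonant, before a nasal.
haranul ~ horunul — Ortun a corresponds to Tadene u after a consonant, before a nasal.
Applying these to Ortun 'somanu':
  somanu → sumanu   (o→u after a consonant, before a nasal)
  sumanu → sumunu   (a→u after a consonant, before a nasal)
So the Tadene cognate is 'sumunu'.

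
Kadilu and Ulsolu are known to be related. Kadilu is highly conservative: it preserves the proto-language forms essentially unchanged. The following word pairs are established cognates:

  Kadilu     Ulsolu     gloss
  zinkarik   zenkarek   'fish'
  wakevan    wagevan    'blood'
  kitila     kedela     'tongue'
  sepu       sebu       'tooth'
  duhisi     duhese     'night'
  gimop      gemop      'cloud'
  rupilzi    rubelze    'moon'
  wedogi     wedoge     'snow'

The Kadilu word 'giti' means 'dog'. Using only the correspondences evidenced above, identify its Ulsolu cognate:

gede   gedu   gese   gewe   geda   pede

gede

zinkarik ~ zenkarek, kitila ~ kedela — Kadilu i corresponds to Ulsolu e after a consonant, before a consonant other than r, m, n, p, b, f, v.
kitila ~ kedela — Kadilu t corresponds to Ulsolu d between vowels (before a front vowel).
duhisi ~ duhese, rupilzi ~ rubelze — Kadilu i corresponds to Ulsolu e word-finally.
Applying these to Kadilu 'giti':
  giti → geti   (i→e after a consonant, before a consonant other than r, m, n, p, b, f, v)
  geti → gedi   (t→d between vowels (before a front vowel))
  gedi → gede   (i→e word-finally)
So the Ulsolu cognate is 'gede'.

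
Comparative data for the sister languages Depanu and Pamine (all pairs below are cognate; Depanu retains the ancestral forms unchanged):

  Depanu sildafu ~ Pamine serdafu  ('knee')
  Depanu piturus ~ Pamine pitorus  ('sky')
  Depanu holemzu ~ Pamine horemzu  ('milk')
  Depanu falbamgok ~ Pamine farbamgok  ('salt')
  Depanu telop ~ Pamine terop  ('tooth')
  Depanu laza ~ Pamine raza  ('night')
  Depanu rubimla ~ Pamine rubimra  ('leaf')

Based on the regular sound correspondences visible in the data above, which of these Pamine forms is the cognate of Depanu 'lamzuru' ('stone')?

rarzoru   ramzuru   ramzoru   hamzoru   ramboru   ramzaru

laza ~ raza — Depanu l corresponds to Pamine r word-initially before a back vowel.
piturus ~ pitorus — Depanu u corresponds to Pamine o after a consonant, before r.
Applying these to Depanu 'lamzuru':
  lamzuru → ramzuru   (l→r word-initially before a back vowel)
  ramzuru → ramzoru   (u→o after a consonant, before r)
So the Pamine cognate is 'ramzoru'.

ramzoru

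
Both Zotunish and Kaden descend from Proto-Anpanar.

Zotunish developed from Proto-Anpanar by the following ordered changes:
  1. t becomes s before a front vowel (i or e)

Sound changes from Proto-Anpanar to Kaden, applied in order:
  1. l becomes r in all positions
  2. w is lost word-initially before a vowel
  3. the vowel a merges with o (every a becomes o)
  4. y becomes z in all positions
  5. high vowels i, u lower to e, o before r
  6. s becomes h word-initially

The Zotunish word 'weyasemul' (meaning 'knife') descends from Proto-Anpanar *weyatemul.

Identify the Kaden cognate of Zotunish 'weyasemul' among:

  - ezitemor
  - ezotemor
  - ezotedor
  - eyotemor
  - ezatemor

Kaden: *weyatemul > weyatemur > eyatemur > eyotemur > ezotemur > ezotemor  (by unconditioned shift, glide loss, vowel merger, unconditioned shift, pre-rhotic lowering)

ezotemor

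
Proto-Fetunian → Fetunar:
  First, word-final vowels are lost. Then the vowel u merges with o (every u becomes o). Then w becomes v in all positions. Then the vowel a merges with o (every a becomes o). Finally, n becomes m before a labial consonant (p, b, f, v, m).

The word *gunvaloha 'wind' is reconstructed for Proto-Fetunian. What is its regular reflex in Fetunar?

gomvoloh

Fetunar: *gunvaloha
  gunvaloha → gunvaloh   [apocope]
  gunvaloh → gonvaloh   [vowel merger]
  gonvaloh (rule 3 does not apply)
  gonvaloh → gonvoloh   [vowel merger]
  gonvoloh → gomvoloh   [nasal place assimilation]
  giving Fetunar gomvoloh.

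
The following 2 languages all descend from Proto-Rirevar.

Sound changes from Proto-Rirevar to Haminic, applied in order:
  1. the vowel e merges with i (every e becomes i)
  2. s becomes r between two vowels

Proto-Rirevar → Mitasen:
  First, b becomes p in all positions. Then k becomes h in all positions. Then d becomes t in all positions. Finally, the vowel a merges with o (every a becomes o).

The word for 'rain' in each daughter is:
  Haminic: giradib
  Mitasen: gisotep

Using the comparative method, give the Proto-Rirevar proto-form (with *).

*gisadeb

Position 5: Haminic has d, Mitasen has t. Haminic preserves d here (none of its changes turn any other segment into d), so the proto-segment is *d.
Position 7: Haminic has b, Mitasen has p. Haminic preserves b here (none of its changes turn any other segment into b), so the proto-segment is *b.
Position 4: Haminic has a, Mitasen has o. Haminic preserves a here (none of its changes turn any other segment into a), so the proto-segment is *a.
Continuing position by position gives *gisadeb; check it forward:
Haminic: *gisadeb
  gisadeb → gisadib   [vowel merger]
  gisadib → giradib   [rhotacism]
  giving Haminic giradib.
Mitasen: *gisadeb > gisadep > gisatep > gisotep  (by unconditioned shift, unconditioned shift, vowel merger)
Only *gisadeb yields all of Haminic giradib, Mitasen gisotep.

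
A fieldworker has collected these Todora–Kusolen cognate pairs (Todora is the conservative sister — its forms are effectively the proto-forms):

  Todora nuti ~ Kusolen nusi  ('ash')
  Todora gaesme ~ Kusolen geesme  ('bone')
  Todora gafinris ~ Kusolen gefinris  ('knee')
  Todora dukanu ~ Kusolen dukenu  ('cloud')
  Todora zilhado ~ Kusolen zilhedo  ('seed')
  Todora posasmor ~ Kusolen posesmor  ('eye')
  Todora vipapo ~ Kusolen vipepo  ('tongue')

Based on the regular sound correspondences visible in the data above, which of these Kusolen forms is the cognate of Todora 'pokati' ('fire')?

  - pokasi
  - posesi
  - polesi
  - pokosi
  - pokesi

zilhado ~ zilhedo, posasmor ~ posesmor — Todora a corresponds to Kusolen e after a consonant, before a consonant other than r, m, n, p, b, f, v.
nuti ~ nusi — Todora t corresponds to Kusolen s between vowels (before a front vowel).
Applying these to Todora 'pokati':
  pokati → poketi   (a→e after a consonant, before a consonant other than r, m, n, p, b, f, v)
  poketi → pokesi   (t→s between vowels (before a front vowel))
So the Kusolen cognate is 'pokesi'.

pokesi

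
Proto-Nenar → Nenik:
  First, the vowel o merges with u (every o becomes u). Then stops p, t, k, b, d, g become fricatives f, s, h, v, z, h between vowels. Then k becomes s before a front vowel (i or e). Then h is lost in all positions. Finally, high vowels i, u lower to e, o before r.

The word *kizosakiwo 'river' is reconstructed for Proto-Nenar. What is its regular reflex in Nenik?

sizusaiwu

Nenik: start from *kizosakiwo.
  rule 1 (vowel merger): kizosakiwo → kizusakiwu
  rule 2 (intervocalic lenition): kizusakiwu → kizusahiwu
  rule 3 (palatalisation): kizusahiwu → sizusahiwu
  rule 4 (h-loss): sizusahiwu → sizusaiwu
  rule 5: no change — sizusaiwu
  ⇒ Nenik sizusaiwu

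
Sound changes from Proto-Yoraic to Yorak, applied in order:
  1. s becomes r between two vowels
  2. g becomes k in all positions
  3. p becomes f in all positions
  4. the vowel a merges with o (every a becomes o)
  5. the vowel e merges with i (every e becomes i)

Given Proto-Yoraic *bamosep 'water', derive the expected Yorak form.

bomorif

Yorak: *bamosep
  bamosep → bamorep   [rhotacism]
  bamorep (rule 2 does not apply)
  bamorep → bamoref   [unconditioned shift]
  bamoref → bomoref   [vowel merger]
  bomoref → bomorif   [vowel merger]
  giving Yorak bomorif.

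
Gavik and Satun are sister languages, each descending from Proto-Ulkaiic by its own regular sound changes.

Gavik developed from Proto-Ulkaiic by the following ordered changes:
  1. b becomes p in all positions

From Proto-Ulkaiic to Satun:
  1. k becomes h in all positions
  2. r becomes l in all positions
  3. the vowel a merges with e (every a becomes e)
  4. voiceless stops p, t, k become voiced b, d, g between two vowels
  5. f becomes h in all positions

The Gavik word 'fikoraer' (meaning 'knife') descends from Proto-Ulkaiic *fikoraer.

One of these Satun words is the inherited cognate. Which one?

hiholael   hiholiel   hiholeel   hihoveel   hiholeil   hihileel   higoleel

Satun: *fikoraer
  fikoraer → fihoraer   [unconditioned shift]
  fihoraer → fiholael   [unconditioned shift]
  fiholael → fiholeel   [vowel merger]
  fiholeel (rule 4 does not apply)
  fiholeel → hiholeel   [unconditioned shift]
  giving Satun hiholeel.
Only 'hiholeel' matches the regular Satun development of *fikoraer.

hiholeel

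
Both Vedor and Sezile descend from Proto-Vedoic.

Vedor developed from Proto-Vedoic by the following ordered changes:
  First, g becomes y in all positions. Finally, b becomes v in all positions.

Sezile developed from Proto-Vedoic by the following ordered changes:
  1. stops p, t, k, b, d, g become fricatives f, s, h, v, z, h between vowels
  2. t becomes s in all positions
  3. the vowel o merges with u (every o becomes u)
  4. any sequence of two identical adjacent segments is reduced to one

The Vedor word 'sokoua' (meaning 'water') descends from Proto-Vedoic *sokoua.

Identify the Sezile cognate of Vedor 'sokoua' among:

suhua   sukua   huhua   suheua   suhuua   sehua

Sezile: start from *sokoua.
  rule 1 (intervocalic lenition): sokoua → sohoua
  rule 2: no change — sohoua
  rule 3 (vowel merger): sohoua → suhuua
  rule 4 (degemination): suhuua → suhua
  ⇒ Sezile suhua
Among the options, 'suhua' alone shows every Sezile change applied in order.

suhua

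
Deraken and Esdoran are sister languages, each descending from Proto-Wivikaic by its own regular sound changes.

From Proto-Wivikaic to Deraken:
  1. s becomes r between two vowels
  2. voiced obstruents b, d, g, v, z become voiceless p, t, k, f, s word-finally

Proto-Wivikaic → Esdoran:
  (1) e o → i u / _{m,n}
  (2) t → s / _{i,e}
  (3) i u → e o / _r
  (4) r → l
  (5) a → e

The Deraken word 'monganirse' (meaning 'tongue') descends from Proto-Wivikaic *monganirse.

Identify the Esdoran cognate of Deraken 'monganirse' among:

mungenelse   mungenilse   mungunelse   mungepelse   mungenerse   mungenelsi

Esdoran: *monganirse
  monganirse → munganirse   [pre-nasal raising]
  munganirse (rule 2 does not apply)
  munganirse → munganerse   [pre-rhotic lowering]
  munganerse → munganelse   [unconditioned shift]
  munganelse → mungenelse   [vowel merger]
  giving Esdoran mungenelse.
Only 'mungenelse' matches the regular Esdoran development of *monganirse.

mungenelse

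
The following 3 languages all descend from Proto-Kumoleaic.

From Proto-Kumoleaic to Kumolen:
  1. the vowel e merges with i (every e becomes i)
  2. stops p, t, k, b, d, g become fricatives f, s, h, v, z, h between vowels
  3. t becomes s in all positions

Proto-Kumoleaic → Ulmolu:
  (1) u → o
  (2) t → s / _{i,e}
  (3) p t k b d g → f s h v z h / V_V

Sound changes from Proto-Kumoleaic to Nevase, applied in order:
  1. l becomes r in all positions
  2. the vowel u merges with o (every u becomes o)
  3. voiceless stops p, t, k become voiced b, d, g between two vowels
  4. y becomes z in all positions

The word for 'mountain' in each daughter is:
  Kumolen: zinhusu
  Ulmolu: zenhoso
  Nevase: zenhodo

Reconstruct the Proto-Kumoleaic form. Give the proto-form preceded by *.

*zenhutu

Position 7: Kumolen has u, Ulmolu has o, Nevase has o. Kumolen preserves u here (none of its changes turn any other segment into u), so the proto-segment is *u.
Position 5: Kumolen has u, Ulmolu has o, Nevase has o. Kumolen preserves u here (none of its changes turn any other segment into u), so the proto-segment is *u.
Verify the candidate proto-form against each daughter:
Kumolen: *zenhutu
  zenhutu → zinhutu   [vowel merger]
  zinhutu → zinhusu   [intervocalic lenition]
  zinhusu (rule 3 does not apply)
  giving Kumolen zinhusu.
Ulmolu: *zenhutu > zenhoto > zenhoso  (by vowel merger, intervocalic lenition)
Nevase: *zenhutu
  zenhutu (rule 1 does not apply)
  zenhutu → zenhoto   [vowel merger]
  zenhoto → zenhodo   [intervocalic voicing]
  zenhodo (rule 4 does not apply)
  giving Nevase zenhodo.
*zenhutu is the unique common source.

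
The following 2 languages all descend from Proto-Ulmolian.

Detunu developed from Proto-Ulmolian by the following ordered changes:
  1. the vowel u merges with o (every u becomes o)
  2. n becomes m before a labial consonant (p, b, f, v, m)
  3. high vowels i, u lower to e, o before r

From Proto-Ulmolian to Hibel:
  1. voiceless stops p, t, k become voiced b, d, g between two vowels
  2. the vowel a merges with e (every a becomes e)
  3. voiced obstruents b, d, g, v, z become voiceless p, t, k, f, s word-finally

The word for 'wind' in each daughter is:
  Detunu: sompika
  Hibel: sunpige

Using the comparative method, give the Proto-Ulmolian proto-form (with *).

Position 7: Detunu has a, Hibel has e. Detunu preserves a here (none of its changes turn any other segment into a), so the proto-segment is *a.
Position 3: Detunu has m, Hibel has n. Hibel preserves n here (none of its changes turn any other segment into n), so the proto-segment is *n.
Continuing position by position gives *sunpika; check it forward:
Detunu: start from *sunpika.
  rule 1 (vowel merger): sunpika → sonpika
  rule 2 (nasal place assimilation): sonpika → sompika
  rule 3: no change — sompika
  ⇒ Detunu sompika
Hibel: start from *sunpika.
  rule 1 (intervocalic voicing): sunpika → sunpiga
  rule 2 (vowel merger): sunpiga → sunpige
  rule 3: no change — sunpige
  ⇒ Hibel sunpige
No other proto-form is consistent with every reflex, so the reconstruction is *sunpika.

*sunpika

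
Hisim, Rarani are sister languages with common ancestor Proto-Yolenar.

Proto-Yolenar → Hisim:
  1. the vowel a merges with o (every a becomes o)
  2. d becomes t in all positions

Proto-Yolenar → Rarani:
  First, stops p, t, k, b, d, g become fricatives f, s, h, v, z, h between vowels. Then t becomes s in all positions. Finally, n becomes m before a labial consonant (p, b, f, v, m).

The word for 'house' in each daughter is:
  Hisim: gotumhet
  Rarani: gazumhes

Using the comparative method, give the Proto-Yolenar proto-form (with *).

*gadumhet

Position 2: Hisim has o, Rarani has a. Rarani preserves a here (none of its changes turn any other segment into a), so the proto-segment is *a.
Position 3: Hisim has t, Rarani has z. Taking the neighbouring segments as reconstructed: Hisim t could go back to *t or *d; Rarani z could go back to *d or *z — the one source consistent with every daughter is *d.
Continuing position by position gives *gadumhet; check it forward:
Hisim: start from *gadumhet.
  rule 1 (vowel merger): gadumhet → godumhet
  rule 2 (unconditioned shift): godumhet → gotumhet
  ⇒ Hisim gotumhet
Rarani: start from *gadumhet.
  rule 1 (intervocalic lenition): gadumhet → gazumhet
  rule 2 (unconditioned shift): gazumhet → gazumhes
  rule 3: no change — gazumhes
  ⇒ Rarani gazumhes
*gadumhet is the unique common source.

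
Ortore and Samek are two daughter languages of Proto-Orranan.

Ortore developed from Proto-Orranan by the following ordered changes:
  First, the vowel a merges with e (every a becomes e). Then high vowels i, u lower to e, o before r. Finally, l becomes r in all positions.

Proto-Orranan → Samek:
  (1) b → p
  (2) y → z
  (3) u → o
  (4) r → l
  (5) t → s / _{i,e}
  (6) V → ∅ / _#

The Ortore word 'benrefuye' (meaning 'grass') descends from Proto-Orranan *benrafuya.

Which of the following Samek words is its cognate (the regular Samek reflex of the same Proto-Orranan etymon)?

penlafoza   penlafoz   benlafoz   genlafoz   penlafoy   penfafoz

Samek: *benrafuya
  benrafuya → penrafuya   [unconditioned shift]
  penrafuya → penrafuza   [unconditioned shift]
  penrafuza → penrafoza   [vowel merger]
  penrafoza → penlafoza   [unconditioned shift]
  penlafoza (rule 5 does not apply)
  penlafoza → penlafoz   [apocope]
  giving Samek penlafoz.

penlafoz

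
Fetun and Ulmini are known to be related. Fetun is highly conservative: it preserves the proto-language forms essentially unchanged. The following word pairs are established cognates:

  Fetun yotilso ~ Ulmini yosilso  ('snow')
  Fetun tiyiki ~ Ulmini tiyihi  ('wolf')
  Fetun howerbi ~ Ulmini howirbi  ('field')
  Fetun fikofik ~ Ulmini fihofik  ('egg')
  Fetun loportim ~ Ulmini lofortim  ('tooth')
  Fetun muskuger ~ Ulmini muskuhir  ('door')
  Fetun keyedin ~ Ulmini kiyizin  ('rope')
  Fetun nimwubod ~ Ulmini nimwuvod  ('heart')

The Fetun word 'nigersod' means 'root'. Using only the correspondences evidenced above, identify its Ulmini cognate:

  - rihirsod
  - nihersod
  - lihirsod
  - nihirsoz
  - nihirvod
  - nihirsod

nihirsod

muskuger ~ muskuhir — Fetun g corresponds to Ulmini h between vowels (before a front vowel).
howerbi ~ howirbi, muskuger ~ muskuhir — Fetun e corresponds to Ulmini i after a consonant, before r.
Applying these to Fetun 'nigersod':
  nigersod → nihersod   (g→h between vowels (before a front vowel))
  nihersod → nihirsod   (e→i after a consonant, before r)
So the Ulmini cognate is 'nihirsod'.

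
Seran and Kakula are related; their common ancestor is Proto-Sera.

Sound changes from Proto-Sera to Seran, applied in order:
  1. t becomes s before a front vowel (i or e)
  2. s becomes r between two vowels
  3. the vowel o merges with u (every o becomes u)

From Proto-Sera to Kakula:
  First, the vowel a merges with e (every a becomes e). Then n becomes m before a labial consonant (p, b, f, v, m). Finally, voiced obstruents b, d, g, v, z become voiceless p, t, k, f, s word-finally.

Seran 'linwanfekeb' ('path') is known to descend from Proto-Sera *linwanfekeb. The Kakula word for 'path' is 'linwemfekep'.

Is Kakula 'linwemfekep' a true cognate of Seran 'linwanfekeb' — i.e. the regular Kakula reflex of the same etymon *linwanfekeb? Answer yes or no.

Derive the expected Kakula reflex of *linwanfekeb:
Kakula: *linwanfekeb > linwenfekeb > linwemfekeb > linwemfekep  (by vowel merger, nasal place assimilation, final devoicing)
Kakula 'linwemfekep' matches the regular reflex exactly, so the pair is cognate.

yes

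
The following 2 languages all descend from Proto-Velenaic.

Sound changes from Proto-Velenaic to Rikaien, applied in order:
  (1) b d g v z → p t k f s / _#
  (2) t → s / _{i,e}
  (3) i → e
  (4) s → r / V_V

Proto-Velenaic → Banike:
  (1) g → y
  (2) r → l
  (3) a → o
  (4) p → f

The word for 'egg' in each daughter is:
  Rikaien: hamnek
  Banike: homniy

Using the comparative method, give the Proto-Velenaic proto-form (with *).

*hamnig

Position 6: Rikaien has k, Banike has y. Taking the neighbouring segments as reconstructed: Rikaien k could go back to *k or *g; Banike y could go back to *g or *y — the one source consistent with every daughter is *g.
Position 5: Rikaien has e, Banike has i. Banike preserves i here (none of its changes turn any other segment into i), so the proto-segment is *i.
Position 2: Rikaien has a, Banike has o. Rikaien preserves a here (none of its changes turn any other segment into a), so the proto-segment is *a.
This points to *hamnig. Verify forward in each daughter:
Rikaien: *hamnig
  hamnig → hamnik   [final devoicing]
  hamnik (rule 2 does not apply)
  hamnik → hamnek   [vowel merger]
  hamnek (rule 4 does not apply)
  giving Rikaien hamnek.
Banike: start from *hamnig.
  rule 1 (unconditioned shift): hamnig → hamniy
  rule 2: no change — hamniy
  rule 3 (vowel merger): hamniy → homniy
  rule 4: no change — homniy
  ⇒ Banike homniy
*hamnig is the unique common source.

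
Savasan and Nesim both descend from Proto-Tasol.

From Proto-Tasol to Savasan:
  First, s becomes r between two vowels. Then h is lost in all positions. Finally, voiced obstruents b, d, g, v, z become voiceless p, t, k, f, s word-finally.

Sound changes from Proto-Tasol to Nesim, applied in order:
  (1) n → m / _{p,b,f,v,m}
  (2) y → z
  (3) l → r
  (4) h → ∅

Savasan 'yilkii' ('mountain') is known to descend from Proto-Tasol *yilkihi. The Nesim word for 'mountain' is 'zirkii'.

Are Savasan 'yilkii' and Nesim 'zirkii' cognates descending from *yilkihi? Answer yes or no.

Derive the expected Nesim reflex of *yilkihi:
Nesim: start from *yilkihi.
  rule 1: no change — yilkihi
  rule 2 (unconditioned shift): yilkihi → zilkihi
  rule 3 (unconditioned shift): zilkihi → zirkihi
  rule 4 (h-loss): zirkihi → zirkii
  ⇒ Nesim zirkii
Nesim 'zirkii' matches the regular reflex exactly, so the pair is cognate.

yes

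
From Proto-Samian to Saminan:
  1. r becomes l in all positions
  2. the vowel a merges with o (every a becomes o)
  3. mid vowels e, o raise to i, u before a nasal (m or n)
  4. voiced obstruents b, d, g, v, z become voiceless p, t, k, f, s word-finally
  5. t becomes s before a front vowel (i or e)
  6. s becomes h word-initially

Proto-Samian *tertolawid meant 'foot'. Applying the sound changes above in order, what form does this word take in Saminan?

heltolowit

Saminan: *tertolawid > teltolawid > teltolowid > teltolowit > seltolowit > heltolowit  (by unconditioned shift, vowel merger, final devoicing, palatalisation, debuccalisation)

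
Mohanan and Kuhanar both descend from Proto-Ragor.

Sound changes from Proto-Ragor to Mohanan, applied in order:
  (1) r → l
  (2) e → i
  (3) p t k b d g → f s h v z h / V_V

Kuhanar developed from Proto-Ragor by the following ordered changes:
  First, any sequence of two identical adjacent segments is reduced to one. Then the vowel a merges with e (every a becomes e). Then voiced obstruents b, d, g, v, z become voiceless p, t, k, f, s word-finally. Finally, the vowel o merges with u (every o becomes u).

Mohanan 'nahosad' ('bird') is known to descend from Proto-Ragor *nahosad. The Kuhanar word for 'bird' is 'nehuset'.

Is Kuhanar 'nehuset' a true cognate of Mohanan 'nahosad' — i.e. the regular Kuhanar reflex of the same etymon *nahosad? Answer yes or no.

yes

Derive the expected Kuhanar reflex of *nahosad:
Kuhanar: *nahosad
  nahosad (rule 1 does not apply)
  nahosad → nehosed   [vowel merger]
  nehosed → nehoset   [final devoicing]
  nehoset → nehuset   [vowel merger]
  giving Kuhanar nehuset.
Kuhanar 'nehuset' matches the regular reflex exactly, so the pair is cognate.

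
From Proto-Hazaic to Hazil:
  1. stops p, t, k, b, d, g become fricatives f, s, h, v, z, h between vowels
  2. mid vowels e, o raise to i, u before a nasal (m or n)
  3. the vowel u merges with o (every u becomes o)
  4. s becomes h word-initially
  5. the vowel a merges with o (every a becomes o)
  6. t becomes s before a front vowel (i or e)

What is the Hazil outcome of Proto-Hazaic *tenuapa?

sinoofo

Hazil: *tenuapa > tenuafa > tinuafa > tinoafa > tinoofo > sinoofo  (by intervocalic lenition, pre-nasal raising, vowel merger, vowel merger, palatalisation)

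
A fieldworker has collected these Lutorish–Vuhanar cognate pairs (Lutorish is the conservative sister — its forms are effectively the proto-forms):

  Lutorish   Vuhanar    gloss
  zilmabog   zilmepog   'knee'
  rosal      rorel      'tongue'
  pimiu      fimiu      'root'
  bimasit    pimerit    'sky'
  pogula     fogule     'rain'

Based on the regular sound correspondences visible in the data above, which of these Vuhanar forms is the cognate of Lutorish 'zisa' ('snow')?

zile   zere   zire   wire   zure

zire

rosal ~ rorel — Lutorish s corresponds to Vuhanar r between vowels (before a back vowel).
pogula ~ fogule — Lutorish a corresponds to Vuhanar e word-finally.
Applying these to Lutorish 'zisa':
  zisa → zira   (s→r between vowels (before a back vowel))
  zira → zire   (a→e word-finally)
So the Vuhanar cognate is 'zire'.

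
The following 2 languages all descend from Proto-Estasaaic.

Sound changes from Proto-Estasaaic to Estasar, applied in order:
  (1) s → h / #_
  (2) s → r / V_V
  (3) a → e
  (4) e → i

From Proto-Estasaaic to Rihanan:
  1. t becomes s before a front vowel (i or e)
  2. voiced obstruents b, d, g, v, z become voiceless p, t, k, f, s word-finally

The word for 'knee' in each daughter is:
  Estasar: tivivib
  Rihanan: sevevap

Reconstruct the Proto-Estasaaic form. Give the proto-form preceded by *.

*tevevab

Position 7: Estasar has b, Rihanan has p. Estasar preserves b here (none of its changes turn any other segment into b), so the proto-segment is *b.
Position 2: Estasar has i, Rihanan has e. Rihanan preserves e here (none of its changes turn any other segment into e), so the proto-segment is *e.
Position 6: Estasar has i, Rihanan has a. Rihanan preserves a here (none of its changes turn any other segment into a), so the proto-segment is *a.
Continuing position by position gives *tevevab; check it forward:
Estasar: start from *tevevab.
  rule 1: no change — tevevab
  rule 2: no change — tevevab
  rule 3 (vowel merger): tevevab → teveveb
  rule 4 (vowel merger): teveveb → tivivib
  ⇒ Estasar tivivib
Rihanan: *tevevab
  tevevab → sevevab   [palatalisation]
  sevevab → sevevap   [final devoicing]
  giving Rihanan sevevap.
No other proto-form is consistent with every reflex, so the reconstruction is *tevevab.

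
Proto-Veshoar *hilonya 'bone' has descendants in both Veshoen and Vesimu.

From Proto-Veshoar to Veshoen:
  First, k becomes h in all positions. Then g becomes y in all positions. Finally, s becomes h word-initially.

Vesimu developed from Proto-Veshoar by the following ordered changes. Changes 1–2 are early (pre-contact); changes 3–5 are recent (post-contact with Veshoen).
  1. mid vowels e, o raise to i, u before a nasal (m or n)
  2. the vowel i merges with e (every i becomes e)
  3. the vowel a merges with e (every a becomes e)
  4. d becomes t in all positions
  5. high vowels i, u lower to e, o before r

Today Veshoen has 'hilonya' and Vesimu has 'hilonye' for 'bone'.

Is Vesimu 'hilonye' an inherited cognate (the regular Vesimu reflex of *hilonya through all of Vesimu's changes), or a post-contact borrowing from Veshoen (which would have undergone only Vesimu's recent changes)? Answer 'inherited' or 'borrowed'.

borrowed

If inherited, *hilonya would pass through all of Vesimu's changes:
Vesimu: *hilonya > hilunya > helunya > helunye  (by pre-nasal raising, vowel merger, vowel merger)
If borrowed from Veshoen 'hilonya' after the early changes, it would undergo only the recent ones:
  rule 3 (vowel merger): hilonya → hilonye
  rule 4 (unconditioned shift): no change (hilonye)
  rule 5 (pre-rhotic lowering): no change (hilonye)
  ⇒ as a loan: hilonye
Vesimu 'hilonye' matches the loan outcome 'hilonye', not the inherited 'helunye' — it skipped the early Vesimu changes, so it was borrowed from Veshoen.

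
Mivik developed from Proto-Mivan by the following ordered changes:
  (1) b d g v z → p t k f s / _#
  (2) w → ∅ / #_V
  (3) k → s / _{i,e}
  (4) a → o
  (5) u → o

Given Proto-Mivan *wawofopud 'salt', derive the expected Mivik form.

owofopot

Mivik: *wawofopud > wawofoput > awofoput > owofoput > owofopot  (by final devoicing, glide loss, vowel merger, vowel merger)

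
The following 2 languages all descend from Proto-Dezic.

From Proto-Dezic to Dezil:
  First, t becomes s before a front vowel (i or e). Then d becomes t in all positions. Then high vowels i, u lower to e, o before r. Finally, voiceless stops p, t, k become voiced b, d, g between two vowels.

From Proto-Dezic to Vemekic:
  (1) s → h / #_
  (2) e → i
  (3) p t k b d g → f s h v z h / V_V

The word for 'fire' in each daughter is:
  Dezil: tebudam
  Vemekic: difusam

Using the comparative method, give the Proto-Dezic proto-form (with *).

*deputam

Position 3: Dezil has b, Vemekic has f. Taking the neighbouring segments as reconstructed: Dezil b could go back to *p or *b; Vemekic f could go back to *p or *f — the one source consistent with every daughter is *p.
Position 2: Dezil has e, Vemekic has i. Taking the neighbouring segments as reconstructed: Dezil e can only go back to *e; Vemekic i could go back to *e or *i — the one source consistent with every daughter is *e.
Continuing position by position gives *deputam; check it forward:
Dezil: *deputam > teputam > tebudam  (by unconditioned shift, intervocalic voicing)
Vemekic: start from *deputam.
  rule 1: no change — deputam
  rule 2 (vowel merger): deputam → diputam
  rule 3 (intervocalic lenition): diputam → difusam
  ⇒ Vemekic difusam
No other proto-form is consistent with every reflex, so the reconstruction is *deputam.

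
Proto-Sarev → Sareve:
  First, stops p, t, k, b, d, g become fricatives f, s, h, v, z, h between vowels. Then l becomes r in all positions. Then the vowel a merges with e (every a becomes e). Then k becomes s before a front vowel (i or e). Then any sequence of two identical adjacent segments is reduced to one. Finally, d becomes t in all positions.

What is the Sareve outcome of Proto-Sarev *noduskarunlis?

nozuserunris

Sareve: *noduskarunlis
  noduskarunlis → nozuskarunlis   [intervocalic lenition]
  nozuskarunlis → nozuskarunris   [unconditioned shift]
  nozuskarunris → nozuskerunris   [vowel merger]
  nozuskerunris → nozusserunris   [palatalisation]
  nozusserunris → nozuserunris   [degemination]
  nozuserunris (rule 6 does not apply)
  giving Sareve nozuserunris.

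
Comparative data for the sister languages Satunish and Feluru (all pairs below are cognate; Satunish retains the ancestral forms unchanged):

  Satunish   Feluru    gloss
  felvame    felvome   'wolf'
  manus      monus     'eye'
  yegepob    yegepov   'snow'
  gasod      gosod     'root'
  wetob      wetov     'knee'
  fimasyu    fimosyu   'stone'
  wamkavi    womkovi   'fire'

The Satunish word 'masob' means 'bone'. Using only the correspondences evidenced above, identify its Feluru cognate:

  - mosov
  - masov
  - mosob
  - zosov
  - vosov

gasod ~ gosod, fimasyu ~ fimosyu — Satunish a corresponds to Feluru o after a consonant, before a consonant other than r, m, n, p, b, f, v.
yegepob ~ yegepov, wetob ~ wetov — Satunish b corresponds to Feluru v word-finally.
Applying these to Satunish 'masob':
  masob → mosob   (a→o after a consonant, before a consonant other than r, m, n, p, b, f, v)
  mosob → mosov   (b→v word-finally)
So the Feluru cognate is 'mosov'.

mosov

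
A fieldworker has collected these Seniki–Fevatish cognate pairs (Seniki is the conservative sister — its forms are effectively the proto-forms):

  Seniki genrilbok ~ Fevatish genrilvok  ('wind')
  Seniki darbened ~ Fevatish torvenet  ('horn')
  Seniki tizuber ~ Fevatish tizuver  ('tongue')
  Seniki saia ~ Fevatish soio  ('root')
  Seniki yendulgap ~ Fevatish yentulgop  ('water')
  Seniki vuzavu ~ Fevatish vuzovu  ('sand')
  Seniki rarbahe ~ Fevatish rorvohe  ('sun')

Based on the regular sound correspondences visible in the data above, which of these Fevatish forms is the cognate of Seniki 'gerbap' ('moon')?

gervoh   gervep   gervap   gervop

gervop

rarbahe ~ rorvohe — Seniki b corresponds to Fevatish v after a consonant, before a back vowel.
yendulgap ~ yentulgop — Seniki a corresponds to Fevatish o after a consonant, before a labial obstruent.
Applying these to Seniki 'gerbap':
  gerbap → gervap   (b→v after a consonant, before a back vowel)
  gervap → gervop   (a→o after a consonant, before a labial obstruent)
So the Fevatish cognate is 'gervop'.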